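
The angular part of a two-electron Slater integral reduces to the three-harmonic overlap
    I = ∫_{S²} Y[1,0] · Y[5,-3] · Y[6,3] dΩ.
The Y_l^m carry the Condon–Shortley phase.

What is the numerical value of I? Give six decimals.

Rules hold: Σm=0, L=12 even, 4≤6≤6.
N = 3·11·13 = 429
Δ = 0!·2!·10!/13! = 1/858
Racah Σ t=0..0: t=0:+1/14400 = 1/14400
⇒ 3j(1 5 6; 0 0 0)² = 6/143, sgn +1
Racah Σ t=0..0: t=0:+1/80640 = 1/80640
⇒ 3j(1 5 6; 0 -3 3)² = 9/286, sgn -1
4πI² = N·(3j₀)²·(3jₘ)² = 81/143
I = -1·√(0.566434/4π) = -0.21230956

-0.212310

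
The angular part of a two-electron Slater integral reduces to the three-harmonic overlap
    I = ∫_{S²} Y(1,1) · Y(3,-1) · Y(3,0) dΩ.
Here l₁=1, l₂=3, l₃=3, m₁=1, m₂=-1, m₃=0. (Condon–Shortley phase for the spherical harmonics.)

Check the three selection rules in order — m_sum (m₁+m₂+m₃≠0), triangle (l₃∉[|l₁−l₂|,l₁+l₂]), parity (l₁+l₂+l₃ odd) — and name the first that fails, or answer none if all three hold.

parity

azimuthal sum: 1 − 1 + 0 = 0  ✓
2 ≤ 3 ≤ 4 (triangle on l)  ✓
L = 1 + 3 + 3 = 7 (odd)  ✗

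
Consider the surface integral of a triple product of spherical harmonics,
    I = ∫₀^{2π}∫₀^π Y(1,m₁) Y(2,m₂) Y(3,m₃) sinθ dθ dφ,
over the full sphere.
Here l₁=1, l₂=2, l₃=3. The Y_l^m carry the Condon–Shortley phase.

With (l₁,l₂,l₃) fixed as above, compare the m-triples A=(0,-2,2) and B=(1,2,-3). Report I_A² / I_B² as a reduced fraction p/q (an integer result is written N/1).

1/3

l's match ⇒ only the (l;m) 3-j factors differ between A and B.
A: triangle coeff Δ(1,2,3) = 1/105; Σ_t [0,0]: t=0:+1/24 = 1/24; (3j)²=1/21 [(1 2 3; 0 -2 2)], sign=-1
B: triangle coeff Δ(1,2,3) = 1/105; Σ_t [0,0]: t=0:+1/48 = 1/48; (3j)²=1/7 [(1 2 3; 1 2 -3)], sign=+1
I_A²/I_B² = (1/21)/(1/7) = 1/3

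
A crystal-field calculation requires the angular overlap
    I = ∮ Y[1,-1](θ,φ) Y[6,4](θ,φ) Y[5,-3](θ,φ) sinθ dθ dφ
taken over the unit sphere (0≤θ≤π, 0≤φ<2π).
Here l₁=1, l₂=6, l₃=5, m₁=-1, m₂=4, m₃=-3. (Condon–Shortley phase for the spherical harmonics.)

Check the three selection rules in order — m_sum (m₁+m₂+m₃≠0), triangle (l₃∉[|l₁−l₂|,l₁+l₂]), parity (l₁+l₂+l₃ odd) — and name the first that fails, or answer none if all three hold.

none

Σmᵢ = 0  ✓
l₃∈[|l₁−l₂|,l₁+l₂]=[5,7], have l₃=5  ✓
Σlᵢ = 12 ⇒ even  ✓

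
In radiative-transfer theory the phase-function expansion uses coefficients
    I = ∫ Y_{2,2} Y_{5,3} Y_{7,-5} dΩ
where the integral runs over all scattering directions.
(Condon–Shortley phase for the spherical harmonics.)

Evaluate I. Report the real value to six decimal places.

-0.252127

Rules hold: Σm=0, L=14 even, 3≤7≤7.
N = 5·11·15 = 825
Δ = 0!·4!·10!/15! = 1/15015
Racah Σ t=0..0: t=0:+1/57600 = 1/57600
⇒ 3j(2 5 7; 0 0 0)² = 21/715, sgn -1
Racah Σ t=0..0: t=0:+1/1935360 = 1/1935360
⇒ 3j(2 5 7; 2 3 -5)² = 3/91, sgn +1
4πI² = N·(3j₀)²·(3jₘ)² = 135/169
I = -1·√(0.798817/4π) = -0.25212656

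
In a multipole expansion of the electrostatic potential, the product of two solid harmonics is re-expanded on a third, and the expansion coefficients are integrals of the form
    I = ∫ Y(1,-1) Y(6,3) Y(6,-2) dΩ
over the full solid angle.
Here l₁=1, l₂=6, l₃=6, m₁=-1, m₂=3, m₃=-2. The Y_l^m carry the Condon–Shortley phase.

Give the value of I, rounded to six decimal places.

0.000000

Σlᵢ=13 odd — θ-integrand is odd under cosθ→−cosθ; I=0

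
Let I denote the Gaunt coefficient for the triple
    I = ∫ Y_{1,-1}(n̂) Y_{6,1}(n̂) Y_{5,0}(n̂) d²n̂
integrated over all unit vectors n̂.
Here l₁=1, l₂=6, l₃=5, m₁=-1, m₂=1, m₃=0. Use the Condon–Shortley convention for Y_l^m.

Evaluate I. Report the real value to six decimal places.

-0.187239

m-sum 0 ✓  L=12 even ✓  5≤5≤7 ✓
Π(2lᵢ+1) = 3×13×11 = 429
triangle coeff Δ(1,6,5) = 1/858
Σ_t [1,1]: t=1:−1/14400 = -1/14400
(3j)²=6/143 [(1 6 5; 0 0 0)], sign=+1
Σ_t [2,2]: t=2:+1/28800 = 1/28800
(3j)²=7/286 [(1 6 5; -1 1 0)], sign=-1
⇒ 4πI² = 63/143
I = (-1)√(63/143/(4π)) = -0.18723944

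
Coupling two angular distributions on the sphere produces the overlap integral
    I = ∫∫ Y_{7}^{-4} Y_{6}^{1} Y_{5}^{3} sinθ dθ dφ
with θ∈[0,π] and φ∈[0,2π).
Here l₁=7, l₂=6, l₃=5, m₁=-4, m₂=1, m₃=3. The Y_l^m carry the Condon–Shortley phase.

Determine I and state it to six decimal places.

Checks pass: Σm=0; 18 even; l₃=5∈[1,13].
(2·7+1)(2·6+1)(2·5+1) = 2145
Δ: 8! 6! 4! / 19! → 1/174594420
sum: t=2:+1/4147200 t=3:−1/207360 t=4:+1/82944 t=5:−1/207360 t=6:+1/4147200 = 1/345600
3j²(7 6 5; 0 0 0) = Δ·Π!·Σ² = 420/46189  (sign -1)
sum: t=5:−1/2073600 t=6:+1/1036800 t=7:−1/5806080 = 1/3225600
3j²(7 6 5; -4 1 3) = Δ·Π!·Σ² = 27/4199  (sign +1)
combine: 4πI² = 2145·420/46189·27/4199 = 170100/1356277
take √, sign -1: I = -0.09990173

-0.099902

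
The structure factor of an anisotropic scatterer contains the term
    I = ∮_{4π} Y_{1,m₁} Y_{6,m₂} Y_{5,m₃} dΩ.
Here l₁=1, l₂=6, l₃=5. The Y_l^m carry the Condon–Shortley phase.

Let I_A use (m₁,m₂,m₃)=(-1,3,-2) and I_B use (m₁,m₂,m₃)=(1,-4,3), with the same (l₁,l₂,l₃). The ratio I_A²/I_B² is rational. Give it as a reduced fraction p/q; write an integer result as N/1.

Same 1,6,5: normalisation and zero-m 3j drop out of the ratio.
A: Δ: 2! 0! 10! / 13! → 1/858; sum: t=2:+1/60480 = 1/60480; 3j²(1 6 5; -1 3 -2) = Δ·Π!·Σ² = 6/143  (sign -1)
B: Δ: 2! 0! 10! / 13! → 1/858; sum: t=0:+1/161280 = 1/161280; 3j²(1 6 5; 1 -4 3) = Δ·Π!·Σ² = 15/286  (sign +1)
I_A²/I_B² = (6/143)/(15/286) = 4/5

4/5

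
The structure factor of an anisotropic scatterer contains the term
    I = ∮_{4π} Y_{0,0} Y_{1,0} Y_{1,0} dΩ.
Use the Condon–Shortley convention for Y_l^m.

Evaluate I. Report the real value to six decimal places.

0.282095

Checks pass: Σm=0; 2 even; l₃=1∈[1,1].
(2·0+1)(2·1+1)(2·1+1) = 9
Δ: 0! 0! 2! / 3! → 1/3
sum: t=0:+1/1 = 1/1
3j²(0 1 1; 0 0 0) = Δ·Π!·Σ² = 1/3  (sign -1)
(m-triple is (0,0,0) — same symbol as above.)
combine: 4πI² = 9·1/3·1/3 = 1/1
take √, sign +1: I = 0.28209479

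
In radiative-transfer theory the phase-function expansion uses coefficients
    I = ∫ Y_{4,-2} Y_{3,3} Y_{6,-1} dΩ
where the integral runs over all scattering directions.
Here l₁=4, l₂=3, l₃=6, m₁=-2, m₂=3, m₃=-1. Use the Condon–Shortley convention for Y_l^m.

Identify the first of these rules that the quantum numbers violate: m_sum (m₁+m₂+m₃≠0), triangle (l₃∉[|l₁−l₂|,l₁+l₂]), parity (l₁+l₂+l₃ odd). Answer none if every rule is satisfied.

parity

m₁+m₂+m₃ = -2 + 3 − 1 = 0  ✓
triangle: |4−3|=1 ≤ l₃=6 ≤ 4+3=7  ✓
parity: l₁+l₂+l₃ = 13 is odd  ✗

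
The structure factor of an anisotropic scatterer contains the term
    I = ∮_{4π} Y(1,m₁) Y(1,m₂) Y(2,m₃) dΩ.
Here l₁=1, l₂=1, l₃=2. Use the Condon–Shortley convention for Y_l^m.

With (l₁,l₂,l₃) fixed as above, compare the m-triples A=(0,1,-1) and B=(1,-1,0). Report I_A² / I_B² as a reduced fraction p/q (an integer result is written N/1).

l's match ⇒ only the (l;m) 3-j factors differ between A and B.
A: triangle coeff Δ(1,1,2) = 1/30; Σ_t [0,0]: t=0:+1/2 = 1/2; (3j)²=1/10 [(1 1 2; 0 1 -1)], sign=-1
B: triangle coeff Δ(1,1,2) = 1/30; Σ_t [0,0]: t=0:+1/4 = 1/4; (3j)²=1/30 [(1 1 2; 1 -1 0)], sign=+1
I_A²/I_B² = (1/10)/(1/30) = 3/1

3/1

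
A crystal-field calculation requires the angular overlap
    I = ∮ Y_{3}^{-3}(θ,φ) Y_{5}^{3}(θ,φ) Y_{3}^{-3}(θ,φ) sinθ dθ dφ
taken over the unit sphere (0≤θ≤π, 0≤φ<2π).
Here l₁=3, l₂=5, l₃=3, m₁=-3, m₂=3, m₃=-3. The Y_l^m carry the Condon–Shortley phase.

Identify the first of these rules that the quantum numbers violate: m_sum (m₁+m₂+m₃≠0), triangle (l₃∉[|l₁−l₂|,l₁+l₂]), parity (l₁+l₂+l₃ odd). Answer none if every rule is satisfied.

m₁+m₂+m₃ = -3 + 3 − 3 = -3  ✗
triangle: |3−5|=2 ≤ l₃=3 ≤ 3+5=8
parity: l₁+l₂+l₃ = 11 is odd

m_sum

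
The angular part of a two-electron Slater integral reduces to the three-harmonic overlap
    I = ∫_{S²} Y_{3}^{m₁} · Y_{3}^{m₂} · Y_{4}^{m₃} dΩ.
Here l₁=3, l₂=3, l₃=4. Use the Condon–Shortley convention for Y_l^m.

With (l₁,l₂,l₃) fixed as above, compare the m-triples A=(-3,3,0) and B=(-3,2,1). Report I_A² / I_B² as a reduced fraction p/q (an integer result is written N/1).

3/10

Same 3,3,4: normalisation and zero-m 3j drop out of the ratio.
A: Δ: 2! 4! 4! / 11! → 1/34650; sum: t=2:+1/1152 = 1/1152; 3j²(3 3 4; -3 3 0) = Δ·Π!·Σ² = 1/154  (sign +1)
B: Δ: 2! 4! 4! / 11! → 1/34650; sum: t=2:+1/288 = 1/288; 3j²(3 3 4; -3 2 1) = Δ·Π!·Σ² = 5/231  (sign -1)
I_A²/I_B² = (1/154)/(5/231) = 3/10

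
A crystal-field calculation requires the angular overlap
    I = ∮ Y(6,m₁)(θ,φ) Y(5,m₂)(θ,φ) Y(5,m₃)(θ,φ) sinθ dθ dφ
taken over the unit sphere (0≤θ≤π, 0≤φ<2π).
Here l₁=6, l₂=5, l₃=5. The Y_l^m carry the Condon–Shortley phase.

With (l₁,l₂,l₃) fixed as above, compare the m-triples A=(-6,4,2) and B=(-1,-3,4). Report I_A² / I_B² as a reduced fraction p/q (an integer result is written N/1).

12/11

Shared (l₁,l₂,l₃)=(6,5,5): N and (l;000)² cancel in I_A²/I_B².
A: Δ = 6!·6!·4!/17! = 1/28588560; Racah Σ t=6..6: t=6:+1/3110400 = 1/3110400; ⇒ 3j(6 5 5; -6 4 2)² = 21/1105, sgn -1
B: Δ = 6!·6!·4!/17! = 1/28588560; Racah Σ t=1..2: t=1:−1/518400 t=2:+1/138240 = 11/2073600; ⇒ 3j(6 5 5; -1 -3 4)² = 77/4420, sgn -1
I_A²/I_B² = (21/1105)/(77/4420) = 12/11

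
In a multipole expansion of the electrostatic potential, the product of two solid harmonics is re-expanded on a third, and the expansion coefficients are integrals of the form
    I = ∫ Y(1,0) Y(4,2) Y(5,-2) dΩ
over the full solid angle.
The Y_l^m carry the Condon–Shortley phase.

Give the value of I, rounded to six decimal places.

Checks pass: Σm=0; 10 even; l₃=5∈[3,5].
(2·1+1)(2·4+1)(2·5+1) = 297
Δ: 0! 2! 8! / 11! → 1/495
sum: t=0:+1/576 = 1/576
3j²(1 4 5; 0 0 0) = Δ·Π!·Σ² = 5/99  (sign -1)
sum: t=0:+1/1440 = 1/1440
3j²(1 4 5; 0 2 -2) = Δ·Π!·Σ² = 7/165  (sign -1)
combine: 4πI² = 297·5/99·7/165 = 7/11
take √, sign +1: I = 0.22503380

0.225034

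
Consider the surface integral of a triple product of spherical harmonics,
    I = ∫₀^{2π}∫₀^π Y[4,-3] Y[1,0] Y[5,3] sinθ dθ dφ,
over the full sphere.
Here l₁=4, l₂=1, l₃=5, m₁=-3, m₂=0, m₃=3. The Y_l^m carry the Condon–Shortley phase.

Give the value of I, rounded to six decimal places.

-0.196426

Checks pass: Σm=0; 10 even; l₃=5∈[3,5].
(2·4+1)(2·1+1)(2·5+1) = 297
Δ: 0! 8! 2! / 11! → 1/495
sum: t=0:+1/576 = 1/576
3j²(4 1 5; 0 0 0) = Δ·Π!·Σ² = 5/99  (sign -1)
sum: t=0:+1/5040 = 1/5040
3j²(4 1 5; -3 0 3) = Δ·Π!·Σ² = 16/495  (sign +1)
combine: 4πI² = 297·5/99·16/495 = 16/33
take √, sign -1: I = -0.19642560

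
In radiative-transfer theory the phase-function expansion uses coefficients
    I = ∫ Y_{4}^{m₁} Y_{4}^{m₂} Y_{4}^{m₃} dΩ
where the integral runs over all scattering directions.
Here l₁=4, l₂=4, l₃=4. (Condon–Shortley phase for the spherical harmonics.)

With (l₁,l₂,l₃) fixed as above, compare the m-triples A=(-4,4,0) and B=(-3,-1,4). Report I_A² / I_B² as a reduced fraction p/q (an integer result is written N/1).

2/5

l's match ⇒ only the (l;m) 3-j factors differ between A and B.
A: triangle coeff Δ(4,4,4) = 1/450450; Σ_t [4,4]: t=4:+1/13824 = 1/13824; (3j)²=14/1287 [(4 4 4; -4 4 0)], sign=+1
B: triangle coeff Δ(4,4,4) = 1/450450; Σ_t [3,3]: t=3:−1/3456 = -1/3456; (3j)²=35/1287 [(4 4 4; -3 -1 4)], sign=-1
I_A²/I_B² = (14/1287)/(35/1287) = 2/5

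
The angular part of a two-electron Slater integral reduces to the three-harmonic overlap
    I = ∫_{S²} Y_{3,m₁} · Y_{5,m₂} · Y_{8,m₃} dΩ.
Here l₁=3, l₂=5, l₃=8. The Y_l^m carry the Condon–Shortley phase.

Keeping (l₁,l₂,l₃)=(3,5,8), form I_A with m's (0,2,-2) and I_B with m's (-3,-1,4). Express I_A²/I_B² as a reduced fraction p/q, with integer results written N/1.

l's match ⇒ only the (l;m) 3-j factors differ between A and B.
A: triangle coeff Δ(3,5,8) = 1/136136; Σ_t [0,0]: t=0:+1/1088640 = 1/1088640; (3j)²=300/17017 [(3 5 8; 0 2 -2)], sign=+1
B: triangle coeff Δ(3,5,8) = 1/136136; Σ_t [0,0]: t=0:+1/12441600 = 1/12441600; (3j)²=3/442 [(3 5 8; -3 -1 4)], sign=+1
I_A²/I_B² = (300/17017)/(3/442) = 200/77

200/77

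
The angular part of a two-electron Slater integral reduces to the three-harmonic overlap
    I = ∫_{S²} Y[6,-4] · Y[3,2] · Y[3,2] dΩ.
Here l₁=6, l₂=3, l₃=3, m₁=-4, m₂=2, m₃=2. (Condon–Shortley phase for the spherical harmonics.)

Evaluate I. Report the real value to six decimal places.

0.266131

Rules hold: Σm=0, L=12 even, 3≤3≤9.
N = 13·7·7 = 637
Δ = 6!·6!·0!/13! = 1/12012
Racah Σ t=3..3: t=3:−1/1296 = -1/1296
⇒ 3j(6 3 3; 0 0 0)² = 100/3003, sgn +1
Racah Σ t=5..5: t=5:−1/14400 = -1/14400
⇒ 3j(6 3 3; -4 2 2)² = 6/143, sgn +1
4πI² = N·(3j₀)²·(3jₘ)² = 1400/1573
I = +1·√(0.890019/4π) = 0.26613055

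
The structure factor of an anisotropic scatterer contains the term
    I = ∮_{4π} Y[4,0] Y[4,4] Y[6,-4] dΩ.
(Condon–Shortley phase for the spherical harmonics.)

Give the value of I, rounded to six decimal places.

-0.190852

Rules hold: Σm=0, L=14 even, 0≤6≤8.
N = 9·9·13 = 1053
Δ = 2!·6!·6!/15! = 1/1261260
Racah Σ t=0..2: t=0:+1/4608 t=1:−1/1296 t=2:+1/4608 = -7/20736
⇒ 3j(4 4 6; 0 0 0)² = 20/1287, sgn -1
Racah Σ t=2..2: t=2:+1/69120 = 1/69120
⇒ 3j(4 4 6; 0 4 -4)² = 4/143, sgn +1
4πI² = N·(3j₀)²·(3jₘ)² = 720/1573
I = -1·√(0.457724/4π) = -0.19085211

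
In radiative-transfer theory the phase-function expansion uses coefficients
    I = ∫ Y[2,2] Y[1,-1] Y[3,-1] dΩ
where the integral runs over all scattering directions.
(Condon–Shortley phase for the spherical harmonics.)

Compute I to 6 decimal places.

Checks pass: Σm=0; 6 even; l₃=3∈[1,3].
(2·2+1)(2·1+1)(2·3+1) = 105
Δ: 0! 4! 2! / 7! → 1/105
sum: t=0:+1/4 = 1/4
3j²(2 1 3; 0 0 0) = Δ·Π!·Σ² = 3/35  (sign -1)
sum: t=0:+1/48 = 1/48
3j²(2 1 3; 2 -1 -1) = Δ·Π!·Σ² = 1/105  (sign +1)
combine: 4πI² = 105·3/35·1/105 = 3/35
take √, sign -1: I = -0.08258890

-0.082589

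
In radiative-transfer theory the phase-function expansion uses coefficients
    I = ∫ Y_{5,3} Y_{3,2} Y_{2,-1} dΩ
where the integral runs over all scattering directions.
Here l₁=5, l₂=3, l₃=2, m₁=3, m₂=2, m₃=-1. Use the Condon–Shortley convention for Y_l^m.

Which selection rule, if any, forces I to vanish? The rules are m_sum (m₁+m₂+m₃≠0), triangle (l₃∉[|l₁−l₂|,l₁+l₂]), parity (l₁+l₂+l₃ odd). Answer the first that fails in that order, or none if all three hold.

m_sum

m₁+m₂+m₃ = 3 + 2 − 1 = 4  ✗
triangle: |5−3|=2 ≤ l₃=2 ≤ 5+3=8
parity: l₁+l₂+l₃ = 10 is even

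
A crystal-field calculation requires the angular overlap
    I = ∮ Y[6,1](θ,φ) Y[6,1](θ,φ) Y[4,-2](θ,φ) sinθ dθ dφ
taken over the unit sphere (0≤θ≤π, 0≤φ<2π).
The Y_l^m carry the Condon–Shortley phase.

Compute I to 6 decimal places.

0.133571

Checks pass: Σm=0; 16 even; l₃=4∈[0,12].
(2·6+1)(2·6+1)(2·4+1) = 1521
Δ: 8! 4! 4! / 17! → 1/15315300
sum: t=2:+1/829440 t=3:−1/25920 t=4:+1/9216 t=5:−1/25920 t=6:+1/829440 = 7/207360
3j²(6 6 4; 0 0 0) = Δ·Π!·Σ² = 28/2431  (sign +1)
sum: t=3:−1/69120 t=4:+1/20736 t=5:−1/69120 = 1/51840
3j²(6 6 4; 1 1 -2) = Δ·Π!·Σ² = 280/21879  (sign +1)
combine: 4πI² = 1521·28/2431·280/21879 = 7840/34969
take √, sign +1: I = 0.13357079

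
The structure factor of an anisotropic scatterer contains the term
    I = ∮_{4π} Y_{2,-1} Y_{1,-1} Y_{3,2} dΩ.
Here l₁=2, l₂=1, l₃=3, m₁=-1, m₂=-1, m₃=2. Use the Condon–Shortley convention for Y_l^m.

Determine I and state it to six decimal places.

0.261169

Checks pass: Σm=0; 6 even; l₃=3∈[1,3].
(2·2+1)(2·1+1)(2·3+1) = 105
Δ: 0! 4! 2! / 7! → 1/105
sum: t=0:+1/4 = 1/4
3j²(2 1 3; 0 0 0) = Δ·Π!·Σ² = 3/35  (sign -1)
sum: t=0:+1/12 = 1/12
3j²(2 1 3; -1 -1 2) = Δ·Π!·Σ² = 2/21  (sign -1)
combine: 4πI² = 105·3/35·2/21 = 6/7
take √, sign +1: I = 0.26116903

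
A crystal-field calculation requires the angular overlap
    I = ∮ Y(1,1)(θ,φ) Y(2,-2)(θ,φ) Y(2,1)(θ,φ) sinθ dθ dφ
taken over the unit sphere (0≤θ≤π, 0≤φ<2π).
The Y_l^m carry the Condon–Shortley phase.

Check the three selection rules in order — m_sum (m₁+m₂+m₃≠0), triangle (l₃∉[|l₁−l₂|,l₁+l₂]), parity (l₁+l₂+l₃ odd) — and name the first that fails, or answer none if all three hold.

parity

m₁+m₂+m₃ = 1 − 2 + 1 = 0  ✓
triangle: |1−2|=1 ≤ l₃=2 ≤ 1+2=3  ✓
parity: l₁+l₂+l₃ = 5 is odd  ✗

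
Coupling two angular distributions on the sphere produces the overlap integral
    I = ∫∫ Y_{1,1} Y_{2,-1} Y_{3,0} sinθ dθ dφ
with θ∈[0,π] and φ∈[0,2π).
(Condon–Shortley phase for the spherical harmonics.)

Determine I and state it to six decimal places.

Checks pass: Σm=0; 6 even; l₃=3∈[1,3].
(2·1+1)(2·2+1)(2·3+1) = 105
Δ: 0! 2! 4! / 7! → 1/105
sum: t=0:+1/4 = 1/4
3j²(1 2 3; 0 0 0) = Δ·Π!·Σ² = 3/35  (sign -1)
sum: t=0:+1/12 = 1/12
3j²(1 2 3; 1 -1 0) = Δ·Π!·Σ² = 1/35  (sign -1)
combine: 4πI² = 105·3/35·1/35 = 9/35
take √, sign +1: I = 0.14304817

0.143048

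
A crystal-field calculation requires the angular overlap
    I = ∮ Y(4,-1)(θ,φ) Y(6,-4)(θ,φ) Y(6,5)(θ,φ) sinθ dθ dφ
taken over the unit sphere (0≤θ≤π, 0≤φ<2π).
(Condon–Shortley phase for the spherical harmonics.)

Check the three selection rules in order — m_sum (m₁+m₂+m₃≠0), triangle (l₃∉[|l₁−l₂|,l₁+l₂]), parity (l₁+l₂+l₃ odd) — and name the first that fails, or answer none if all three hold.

none

Σmᵢ = 0  ✓
l₃∈[|l₁−l₂|,l₁+l₂]=[2,10], have l₃=6  ✓
Σlᵢ = 16 ⇒ even  ✓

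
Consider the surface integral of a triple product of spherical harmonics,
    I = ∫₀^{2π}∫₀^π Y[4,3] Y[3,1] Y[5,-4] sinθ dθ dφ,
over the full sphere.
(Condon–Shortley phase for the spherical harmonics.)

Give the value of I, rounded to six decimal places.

0.042401

m-sum 0 ✓  L=12 even ✓  1≤5≤7 ✓
Π(2lᵢ+1) = 9×7×11 = 693
triangle coeff Δ(4,3,5) = 1/180180
Σ_t [0,2]: t=0:+1/576 t=1:−1/144 t=2:+1/576 = -1/288
(3j)²=20/1001 [(4 3 5; 0 0 0)], sign=+1
Σ_t [0,1]: t=0:+1/5760 t=1:−1/4320 = -1/17280
(3j)²=7/4290 [(4 3 5; 3 1 -4)], sign=+1
⇒ 4πI² = 42/1859
I = (+1)√(42/1859/(4π)) = 0.04240138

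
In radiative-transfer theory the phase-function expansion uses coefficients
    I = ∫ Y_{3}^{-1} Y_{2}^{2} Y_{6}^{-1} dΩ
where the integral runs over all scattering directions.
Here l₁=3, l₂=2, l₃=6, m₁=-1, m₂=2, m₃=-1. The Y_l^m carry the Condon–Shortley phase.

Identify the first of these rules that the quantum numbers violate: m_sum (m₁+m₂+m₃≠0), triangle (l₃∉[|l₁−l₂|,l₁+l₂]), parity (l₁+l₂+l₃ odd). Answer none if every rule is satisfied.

m₁+m₂+m₃ = -1 + 2 − 1 = 0  ✓
triangle: |3−2|=1 ≤ l₃=6 ≤ 3+2=5  ✗
parity: l₁+l₂+l₃ = 11 is odd

triangle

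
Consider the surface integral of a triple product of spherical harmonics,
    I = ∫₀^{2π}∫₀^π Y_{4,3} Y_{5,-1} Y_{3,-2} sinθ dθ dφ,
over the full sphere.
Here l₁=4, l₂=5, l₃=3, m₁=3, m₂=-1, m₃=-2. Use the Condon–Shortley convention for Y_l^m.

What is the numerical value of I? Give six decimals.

Rules hold: Σm=0, L=12 even, 1≤3≤9.
N = 9·11·7 = 693
Δ = 6!·2!·4!/13! = 1/180180
Racah Σ t=2..4: t=2:+1/576 t=3:−1/144 t=4:+1/576 = -1/288
⇒ 3j(4 5 3; 0 0 0)² = 20/1001, sgn +1
Racah Σ t=0..1: t=0:+1/17280 t=1:−1/1440 = -11/17280
⇒ 3j(4 5 3; 3 -1 -2)² = 11/468, sgn +1
4πI² = N·(3j₀)²·(3jₘ)² = 55/169
I = +1·√(0.325444/4π) = 0.16092854

0.160929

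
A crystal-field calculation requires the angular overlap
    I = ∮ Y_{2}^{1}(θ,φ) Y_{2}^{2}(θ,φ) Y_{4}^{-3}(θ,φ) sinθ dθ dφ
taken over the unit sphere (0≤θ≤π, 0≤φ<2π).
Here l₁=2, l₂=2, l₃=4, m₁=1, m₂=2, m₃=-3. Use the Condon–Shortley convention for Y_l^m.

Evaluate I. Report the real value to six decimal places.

m-sum 0 ✓  L=8 even ✓  0≤4≤4 ✓
Π(2lᵢ+1) = 5×5×9 = 225
triangle coeff Δ(2,2,4) = 1/630
Σ_t [0,0]: t=0:+1/16 = 1/16
(3j)²=2/35 [(2 2 4; 0 0 0)], sign=+1
Σ_t [0,0]: t=0:+1/144 = 1/144
(3j)²=1/18 [(2 2 4; 1 2 -3)], sign=-1
⇒ 4πI² = 5/7
I = (-1)√(5/7/(4π)) = -0.23841361

-0.238414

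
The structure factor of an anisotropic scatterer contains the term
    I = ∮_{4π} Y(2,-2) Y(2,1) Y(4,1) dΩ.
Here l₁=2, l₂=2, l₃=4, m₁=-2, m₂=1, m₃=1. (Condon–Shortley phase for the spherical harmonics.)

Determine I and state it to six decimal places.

Rules hold: Σm=0, L=8 even, 0≤4≤4.
N = 5·5·9 = 225
Δ = 0!·4!·4!/9! = 1/630
Racah Σ t=0..0: t=0:+1/16 = 1/16
⇒ 3j(2 2 4; 0 0 0)² = 2/35, sgn +1
Racah Σ t=0..0: t=0:+1/144 = 1/144
⇒ 3j(2 2 4; -2 1 1)² = 1/126, sgn -1
4πI² = N·(3j₀)²·(3jₘ)² = 5/49
I = -1·√(0.102041/4π) = -0.09011188

-0.090112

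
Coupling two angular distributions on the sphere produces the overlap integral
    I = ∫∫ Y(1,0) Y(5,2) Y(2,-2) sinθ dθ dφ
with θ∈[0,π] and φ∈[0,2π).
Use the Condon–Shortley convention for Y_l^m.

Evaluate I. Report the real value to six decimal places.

0.000000

triangle: need 4≤l₃≤6, have 2; I=0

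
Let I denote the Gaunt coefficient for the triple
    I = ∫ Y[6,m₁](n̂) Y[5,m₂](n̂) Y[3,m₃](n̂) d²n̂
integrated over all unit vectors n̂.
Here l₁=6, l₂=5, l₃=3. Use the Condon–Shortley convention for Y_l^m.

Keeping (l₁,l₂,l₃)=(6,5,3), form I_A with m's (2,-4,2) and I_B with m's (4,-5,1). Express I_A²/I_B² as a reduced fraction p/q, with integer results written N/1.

Same 6,5,3: normalisation and zero-m 3j drop out of the ratio.
A: Δ: 8! 4! 2! / 15! → 1/675675; sum: t=0:+1/967680 t=1:−1/60480 = -1/64512; 3j²(6 5 3; 2 -4 2) = Δ·Π!·Σ² = 15/1001  (sign +1)
B: Δ: 8! 4! 2! / 15! → 1/675675; sum: t=0:+1/322560 = 1/322560; 3j²(6 5 3; 4 -5 1) = Δ·Π!·Σ² = 18/1001  (sign +1)
I_A²/I_B² = (15/1001)/(18/1001) = 5/6

5/6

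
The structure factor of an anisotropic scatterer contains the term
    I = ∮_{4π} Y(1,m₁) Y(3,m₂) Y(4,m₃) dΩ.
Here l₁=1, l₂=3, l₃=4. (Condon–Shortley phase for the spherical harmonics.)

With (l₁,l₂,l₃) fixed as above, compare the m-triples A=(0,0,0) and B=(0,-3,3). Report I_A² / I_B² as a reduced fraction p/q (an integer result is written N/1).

Shared (l₁,l₂,l₃)=(1,3,4): N and (l;000)² cancel in I_A²/I_B².
A: Δ = 0!·2!·6!/9! = 1/252; Racah Σ t=0..0: t=0:+1/36 = 1/36; ⇒ 3j(1 3 4; 0 0 0)² = 4/63, sgn +1
B: Δ = 0!·2!·6!/9! = 1/252; Racah Σ t=0..0: t=0:+1/720 = 1/720; ⇒ 3j(1 3 4; 0 -3 3)² = 1/36, sgn -1
I_A²/I_B² = (4/63)/(1/36) = 16/7

16/7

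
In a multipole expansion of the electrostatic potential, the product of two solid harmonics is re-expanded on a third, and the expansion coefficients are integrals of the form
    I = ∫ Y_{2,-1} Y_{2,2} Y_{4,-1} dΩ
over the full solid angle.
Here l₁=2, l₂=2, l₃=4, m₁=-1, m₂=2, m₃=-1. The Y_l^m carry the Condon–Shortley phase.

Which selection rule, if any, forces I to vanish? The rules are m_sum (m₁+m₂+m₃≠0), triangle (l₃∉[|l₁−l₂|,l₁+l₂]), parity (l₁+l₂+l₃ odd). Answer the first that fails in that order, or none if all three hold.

none

m₁+m₂+m₃ = -1 + 2 − 1 = 0  ✓
triangle: |2−2|=0 ≤ l₃=4 ≤ 2+2=4  ✓
parity: l₁+l₂+l₃ = 8 is even  ✓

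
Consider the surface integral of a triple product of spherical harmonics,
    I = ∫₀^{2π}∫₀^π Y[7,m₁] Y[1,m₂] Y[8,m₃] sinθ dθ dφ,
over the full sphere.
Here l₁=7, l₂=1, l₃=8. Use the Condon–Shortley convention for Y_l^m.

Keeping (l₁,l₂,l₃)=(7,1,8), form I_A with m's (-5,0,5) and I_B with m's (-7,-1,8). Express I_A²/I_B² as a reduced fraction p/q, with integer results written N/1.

13/40

Same 7,1,8: normalisation and zero-m 3j drop out of the ratio.
A: Δ: 0! 14! 2! / 17! → 1/2040; sum: t=0:+1/958003200 = 1/958003200; 3j²(7 1 8; -5 0 5) = Δ·Π!·Σ² = 13/680  (sign -1)
B: Δ: 0! 14! 2! / 17! → 1/2040; sum: t=0:+1/174356582400 = 1/174356582400; 3j²(7 1 8; -7 -1 8) = Δ·Π!·Σ² = 1/17  (sign +1)
I_A²/I_B² = (13/680)/(1/17) = 13/40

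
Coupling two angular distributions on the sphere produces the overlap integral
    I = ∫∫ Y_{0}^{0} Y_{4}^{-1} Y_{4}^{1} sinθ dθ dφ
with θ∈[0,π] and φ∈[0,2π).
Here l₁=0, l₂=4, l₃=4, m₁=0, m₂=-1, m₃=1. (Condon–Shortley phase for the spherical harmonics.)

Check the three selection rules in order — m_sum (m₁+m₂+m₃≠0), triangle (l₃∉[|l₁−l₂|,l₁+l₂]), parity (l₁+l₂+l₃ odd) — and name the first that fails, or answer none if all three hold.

m₁+m₂+m₃ = 0 − 1 + 1 = 0  ✓
triangle: |0−4|=4 ≤ l₃=4 ≤ 0+4=4  ✓
parity: l₁+l₂+l₃ = 8 is even  ✓

none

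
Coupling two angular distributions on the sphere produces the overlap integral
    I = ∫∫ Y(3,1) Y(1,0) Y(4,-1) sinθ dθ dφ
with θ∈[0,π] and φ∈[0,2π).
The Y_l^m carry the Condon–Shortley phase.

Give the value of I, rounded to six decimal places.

-0.238414

m-sum 0 ✓  L=8 even ✓  2≤4≤4 ✓
Π(2lᵢ+1) = 7×3×9 = 189
triangle coeff Δ(3,1,4) = 1/252
Σ_t [0,0]: t=0:+1/36 = 1/36
(3j)²=4/63 [(3 1 4; 0 0 0)], sign=+1
Σ_t [0,0]: t=0:+1/48 = 1/48
(3j)²=5/84 [(3 1 4; 1 0 -1)], sign=-1
⇒ 4πI² = 5/7
I = (-1)√(5/7/(4π)) = -0.23841361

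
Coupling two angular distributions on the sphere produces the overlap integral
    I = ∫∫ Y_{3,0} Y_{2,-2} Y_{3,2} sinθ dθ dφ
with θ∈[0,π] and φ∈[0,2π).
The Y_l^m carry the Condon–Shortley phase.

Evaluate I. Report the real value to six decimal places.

-0.188063

Checks pass: Σm=0; 8 even; l₃=3∈[1,5].
(2·3+1)(2·2+1)(2·3+1) = 245
Δ: 2! 4! 2! / 9! → 1/3780
sum: t=0:+1/24 t=1:−1/4 t=2:+1/24 = -1/6
3j²(3 2 3; 0 0 0) = Δ·Π!·Σ² = 4/105  (sign +1)
sum: t=0:+1/24 = 1/24
3j²(3 2 3; 0 -2 2) = Δ·Π!·Σ² = 1/21  (sign -1)
combine: 4πI² = 245·4/105·1/21 = 4/9
take √, sign -1: I = -0.18806319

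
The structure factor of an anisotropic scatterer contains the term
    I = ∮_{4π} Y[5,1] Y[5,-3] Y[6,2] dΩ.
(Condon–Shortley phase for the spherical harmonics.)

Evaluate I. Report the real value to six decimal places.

-0.106727

Checks pass: Σm=0; 16 even; l₃=6∈[0,10].
(2·5+1)(2·5+1)(2·6+1) = 1573
Δ: 4! 6! 6! / 17! → 1/28588560
sum: t=0:+1/345600 t=1:−1/13824 t=2:+1/5184 t=3:−1/13824 t=4:+1/345600 = 7/129600
3j²(5 5 6; 0 0 0) = Δ·Π!·Σ² = 80/7293  (sign +1)
sum: t=0:+1/55296 t=1:−1/25920 t=2:+1/138240 = -11/829440
3j²(5 5 6; 1 -3 2) = Δ·Π!·Σ² = 11/1326  (sign -1)
combine: 4πI² = 1573·80/7293·11/1326 = 4840/33813
take √, sign -1: I = -0.10672739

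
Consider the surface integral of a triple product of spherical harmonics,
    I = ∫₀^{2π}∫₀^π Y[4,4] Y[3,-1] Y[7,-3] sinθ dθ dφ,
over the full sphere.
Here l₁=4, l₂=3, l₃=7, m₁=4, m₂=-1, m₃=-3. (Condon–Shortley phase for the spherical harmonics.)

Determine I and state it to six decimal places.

Checks pass: Σm=0; 14 even; l₃=7∈[1,7].
(2·4+1)(2·3+1)(2·7+1) = 945
Δ: 0! 8! 6! / 15! → 1/45045
sum: t=0:+1/20736 = 1/20736
3j²(4 3 7; 0 0 0) = Δ·Π!·Σ² = 35/1287  (sign -1)
sum: t=0:+1/1935360 = 1/1935360
3j²(4 3 7; 4 -1 -3) = Δ·Π!·Σ² = 1/1001  (sign +1)
combine: 4πI² = 945·35/1287·1/1001 = 525/20449
take √, sign -1: I = -0.04520003

-0.045200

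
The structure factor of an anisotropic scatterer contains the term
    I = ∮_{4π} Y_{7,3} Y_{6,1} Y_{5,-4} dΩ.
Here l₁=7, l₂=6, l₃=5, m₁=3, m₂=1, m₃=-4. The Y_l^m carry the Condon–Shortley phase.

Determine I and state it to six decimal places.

m-sum 0 ✓  L=18 even ✓  1≤5≤13 ✓
Π(2lᵢ+1) = 15×13×11 = 2145
triangle coeff Δ(7,6,5) = 1/174594420
Σ_t [2,6]: t=2:+1/4147200 t=3:−1/207360 t=4:+1/82944 t=5:−1/207360 t=6:+1/4147200 = 1/345600
(3j)²=420/46189 [(7 6 5; 0 0 0)], sign=-1
Σ_t [3,4]: t=3:−1/2073600 t=4:+1/2488320 = -1/12441600
(3j)²=98/138567 [(7 6 5; 3 1 -4)], sign=+1
⇒ 4πI² = 205800/14919047
I = (-1)√(205800/14919047/(4π)) = -0.03313197

-0.033132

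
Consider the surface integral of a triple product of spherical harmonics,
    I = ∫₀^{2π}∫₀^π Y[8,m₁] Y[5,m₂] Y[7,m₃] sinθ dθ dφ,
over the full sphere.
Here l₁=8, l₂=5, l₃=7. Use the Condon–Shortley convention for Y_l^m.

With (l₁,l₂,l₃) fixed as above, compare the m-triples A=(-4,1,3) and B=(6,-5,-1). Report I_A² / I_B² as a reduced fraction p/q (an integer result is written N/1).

289/1755

l's match ⇒ only the (l;m) 3-j factors differ between A and B.
A: triangle coeff Δ(8,5,7) = 1/814773960; Σ_t [2,6]: t=2:+1/4180377600 t=3:−1/78382080 t=4:+1/15482880 t=5:−1/21772800 t=6:+1/298598400 = 17/1791590400; (3j)²=17/8892 [(8 5 7; -4 1 3)], sign=+1
B: triangle coeff Δ(8,5,7) = 1/814773960; Σ_t [0,0]: t=0:+1/1393459200 = 1/1393459200; (3j)²=15/1292 [(8 5 7; 6 -5 -1)], sign=+1
I_A²/I_B² = (17/8892)/(15/1292) = 289/1755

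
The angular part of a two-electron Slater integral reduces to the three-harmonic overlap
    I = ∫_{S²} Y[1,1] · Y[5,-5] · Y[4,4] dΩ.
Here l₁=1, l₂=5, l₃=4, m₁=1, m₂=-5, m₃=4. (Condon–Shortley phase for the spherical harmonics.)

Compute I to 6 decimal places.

-0.329416

Checks pass: Σm=0; 10 even; l₃=4∈[4,6].
(2·1+1)(2·5+1)(2·4+1) = 297
Δ: 2! 0! 8! / 11! → 1/495
sum: t=1:−1/576 = -1/576
3j²(1 5 4; 0 0 0) = Δ·Π!·Σ² = 5/99  (sign -1)
sum: t=0:+1/80640 = 1/80640
3j²(1 5 4; 1 -5 4) = Δ·Π!·Σ² = 1/11  (sign +1)
combine: 4πI² = 297·5/99·1/11 = 15/11
take √, sign -1: I = -0.32941575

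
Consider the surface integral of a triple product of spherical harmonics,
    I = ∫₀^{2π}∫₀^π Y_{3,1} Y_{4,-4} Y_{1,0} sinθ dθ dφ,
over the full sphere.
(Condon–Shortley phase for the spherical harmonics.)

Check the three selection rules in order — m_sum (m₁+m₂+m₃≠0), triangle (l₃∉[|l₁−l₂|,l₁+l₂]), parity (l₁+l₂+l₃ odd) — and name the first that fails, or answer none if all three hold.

azimuthal sum: 1 − 4 + 0 = -3  ✗
1 ≤ 1 ≤ 7 (triangle on l)
L = 3 + 4 + 1 = 8 (even)

m_sum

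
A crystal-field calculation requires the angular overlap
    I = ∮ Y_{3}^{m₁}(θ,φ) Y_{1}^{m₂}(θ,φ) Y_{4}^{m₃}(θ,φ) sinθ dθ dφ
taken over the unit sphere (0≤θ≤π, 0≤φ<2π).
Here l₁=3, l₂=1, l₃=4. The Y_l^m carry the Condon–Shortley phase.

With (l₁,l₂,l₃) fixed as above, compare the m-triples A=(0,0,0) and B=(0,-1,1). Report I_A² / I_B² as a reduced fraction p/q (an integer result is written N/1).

8/5

Same 3,1,4: normalisation and zero-m 3j drop out of the ratio.
A: Δ: 0! 6! 2! / 9! → 1/252; sum: t=0:+1/36 = 1/36; 3j²(3 1 4; 0 0 0) = Δ·Π!·Σ² = 4/63  (sign +1)
B: Δ: 0! 6! 2! / 9! → 1/252; sum: t=0:+1/72 = 1/72; 3j²(3 1 4; 0 -1 1) = Δ·Π!·Σ² = 5/126  (sign -1)
I_A²/I_B² = (4/63)/(5/126) = 8/5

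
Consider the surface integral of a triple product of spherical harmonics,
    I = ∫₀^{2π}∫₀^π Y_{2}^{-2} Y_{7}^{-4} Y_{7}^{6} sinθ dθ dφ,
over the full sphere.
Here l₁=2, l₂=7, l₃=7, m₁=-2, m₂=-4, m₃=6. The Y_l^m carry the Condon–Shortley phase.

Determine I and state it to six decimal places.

Rules hold: Σm=0, L=16 even, 5≤7≤9.
N = 5·15·15 = 1125
Δ = 2!·2!·12!/17! = 1/185640
Racah Σ t=0..2: t=0:+1/2419200 t=1:−1/518400 t=2:+1/2419200 = -1/907200
⇒ 3j(2 7 7; 0 0 0)² = 56/3315, sgn +1
Racah Σ t=2..2: t=2:+1/159667200 = 1/159667200
⇒ 3j(2 7 7; -2 -4 6)² = 9/1190, sgn -1
4πI² = N·(3j₀)²·(3jₘ)² = 540/3757
I = -1·√(0.143732/4π) = -0.10694768

-0.106948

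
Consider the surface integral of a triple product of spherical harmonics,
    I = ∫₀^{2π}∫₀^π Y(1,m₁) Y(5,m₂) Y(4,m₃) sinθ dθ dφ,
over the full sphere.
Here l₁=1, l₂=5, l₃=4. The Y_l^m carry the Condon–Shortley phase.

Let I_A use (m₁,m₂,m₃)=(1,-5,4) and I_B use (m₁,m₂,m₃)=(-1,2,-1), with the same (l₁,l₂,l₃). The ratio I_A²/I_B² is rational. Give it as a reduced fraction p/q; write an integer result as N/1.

Shared (l₁,l₂,l₃)=(1,5,4): N and (l;000)² cancel in I_A²/I_B².
A: Δ = 2!·0!·8!/11! = 1/495; Racah Σ t=0..0: t=0:+1/80640 = 1/80640; ⇒ 3j(1 5 4; 1 -5 4)² = 1/11, sgn +1
B: Δ = 2!·0!·8!/11! = 1/495; Racah Σ t=2..2: t=2:+1/1440 = 1/1440; ⇒ 3j(1 5 4; -1 2 -1)² = 7/165, sgn -1
I_A²/I_B² = (1/11)/(7/165) = 15/7

15/7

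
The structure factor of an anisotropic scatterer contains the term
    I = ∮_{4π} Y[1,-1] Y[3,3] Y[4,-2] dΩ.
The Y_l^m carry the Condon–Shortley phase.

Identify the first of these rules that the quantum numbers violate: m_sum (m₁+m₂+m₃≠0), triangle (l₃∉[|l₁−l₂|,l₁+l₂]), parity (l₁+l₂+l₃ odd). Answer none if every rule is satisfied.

m₁+m₂+m₃ = -1 + 3 − 2 = 0  ✓
triangle: |1−3|=2 ≤ l₃=4 ≤ 1+3=4  ✓
parity: l₁+l₂+l₃ = 8 is even  ✓

none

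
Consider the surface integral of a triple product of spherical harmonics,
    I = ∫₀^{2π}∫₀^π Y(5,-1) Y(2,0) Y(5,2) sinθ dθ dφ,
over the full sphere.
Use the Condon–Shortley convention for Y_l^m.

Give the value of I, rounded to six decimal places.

m-sum = -1 + 0 + 2 = 1 ≠ 0 ⇒ I = 0

0.000000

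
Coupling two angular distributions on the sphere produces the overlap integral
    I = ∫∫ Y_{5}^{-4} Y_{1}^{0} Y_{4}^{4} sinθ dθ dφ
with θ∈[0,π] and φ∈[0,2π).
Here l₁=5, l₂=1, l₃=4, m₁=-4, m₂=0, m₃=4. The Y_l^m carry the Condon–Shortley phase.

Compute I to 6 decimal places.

Checks pass: Σm=0; 10 even; l₃=4∈[4,6].
(2·5+1)(2·1+1)(2·4+1) = 297
Δ: 2! 8! 0! / 11! → 1/495
sum: t=1:−1/576 = -1/576
3j²(5 1 4; 0 0 0) = Δ·Π!·Σ² = 5/99  (sign -1)
sum: t=1:−1/40320 = -1/40320
3j²(5 1 4; -4 0 4) = Δ·Π!·Σ² = 1/55  (sign -1)
combine: 4πI² = 297·5/99·1/55 = 3/11
take √, sign +1: I = 0.14731920

0.147319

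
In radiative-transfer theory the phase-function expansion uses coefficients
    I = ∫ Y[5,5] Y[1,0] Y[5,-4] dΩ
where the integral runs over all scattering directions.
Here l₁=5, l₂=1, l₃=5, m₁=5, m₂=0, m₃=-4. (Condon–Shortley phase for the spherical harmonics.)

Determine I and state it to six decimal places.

Σmᵢ = 1 ≠ 0, so the φ-integral vanishes; I = 0

0.000000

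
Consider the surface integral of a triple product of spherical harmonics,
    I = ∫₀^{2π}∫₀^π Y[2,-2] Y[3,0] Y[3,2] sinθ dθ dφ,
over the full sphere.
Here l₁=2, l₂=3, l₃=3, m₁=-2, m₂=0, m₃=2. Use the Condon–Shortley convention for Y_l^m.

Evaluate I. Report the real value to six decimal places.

-0.188063

Checks pass: Σm=0; 8 even; l₃=3∈[1,5].
(2·2+1)(2·3+1)(2·3+1) = 245
Δ: 2! 2! 4! / 9! → 1/3780
sum: t=0:+1/24 t=1:−1/4 t=2:+1/24 = -1/6
3j²(2 3 3; 0 0 0) = Δ·Π!·Σ² = 4/105  (sign +1)
sum: t=2:+1/24 = 1/24
3j²(2 3 3; -2 0 2) = Δ·Π!·Σ² = 1/21  (sign -1)
combine: 4πI² = 245·4/105·1/21 = 4/9
take √, sign -1: I = -0.18806319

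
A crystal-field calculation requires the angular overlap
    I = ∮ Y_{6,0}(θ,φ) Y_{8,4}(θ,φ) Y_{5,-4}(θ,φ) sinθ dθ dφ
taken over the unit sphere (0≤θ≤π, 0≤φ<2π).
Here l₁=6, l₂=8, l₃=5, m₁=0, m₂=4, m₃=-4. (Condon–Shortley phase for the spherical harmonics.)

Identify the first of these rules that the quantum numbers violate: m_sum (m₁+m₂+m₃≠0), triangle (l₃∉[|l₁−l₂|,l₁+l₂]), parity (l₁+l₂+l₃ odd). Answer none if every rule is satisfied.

parity

Σmᵢ = 0  ✓
l₃∈[|l₁−l₂|,l₁+l₂]=[2,14], have l₃=5  ✓
Σlᵢ = 19 ⇒ odd  ✗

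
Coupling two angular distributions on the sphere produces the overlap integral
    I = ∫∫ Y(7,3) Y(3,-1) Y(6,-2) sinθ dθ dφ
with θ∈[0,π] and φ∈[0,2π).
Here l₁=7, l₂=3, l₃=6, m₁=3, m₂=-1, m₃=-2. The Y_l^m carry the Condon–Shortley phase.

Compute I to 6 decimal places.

m-sum 0 ✓  L=16 even ✓  4≤6≤10 ✓
Π(2lᵢ+1) = 15×7×13 = 1365
triangle coeff Δ(7,3,6) = 1/2042040
Σ_t [1,3]: t=1:−1/207360 t=2:+1/57600 t=3:−1/207360 = 1/129600
(3j)²=168/12155 [(7 3 6; 0 0 0)], sign=+1
Σ_t [0,2]: t=0:+1/829440 t=1:−1/181440 t=2:+1/645120 = -1/362880
(3j)²=256/17017 [(7 3 6; 3 -1 -2)], sign=-1
⇒ 4πI² = 129024/454597
I = (-1)√(129024/454597/(4π)) = -0.15028548

-0.150285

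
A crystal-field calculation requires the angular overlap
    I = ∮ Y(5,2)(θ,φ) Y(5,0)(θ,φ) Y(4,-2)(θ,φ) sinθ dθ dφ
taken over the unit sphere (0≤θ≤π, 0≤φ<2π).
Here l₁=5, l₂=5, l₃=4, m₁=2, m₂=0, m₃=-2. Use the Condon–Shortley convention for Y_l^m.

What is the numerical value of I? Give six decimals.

-0.099440

m-sum 0 ✓  L=14 even ✓  0≤4≤10 ✓
Π(2lᵢ+1) = 11×11×9 = 1089
triangle coeff Δ(5,5,4) = 1/3153150
Σ_t [1,5]: t=1:−1/69120 t=2:+1/1728 t=3:−1/576 t=4:+1/1728 t=5:−1/69120 = -7/11520
(3j)²=2/143 [(5 5 4; 0 0 0)], sign=-1
Σ_t [1,3]: t=1:−1/11520 t=2:+1/1728 t=3:−1/3456 = 7/34560
(3j)²=7/858 [(5 5 4; 2 0 -2)], sign=+1
⇒ 4πI² = 21/169
I = (-1)√(21/169/(4π)) = -0.09944006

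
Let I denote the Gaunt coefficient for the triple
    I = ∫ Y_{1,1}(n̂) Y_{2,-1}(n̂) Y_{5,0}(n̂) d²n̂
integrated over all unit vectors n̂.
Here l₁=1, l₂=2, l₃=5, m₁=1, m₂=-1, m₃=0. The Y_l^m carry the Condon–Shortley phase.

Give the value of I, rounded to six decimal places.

0.000000

triangle: need 1≤l₃≤3, have 5; I=0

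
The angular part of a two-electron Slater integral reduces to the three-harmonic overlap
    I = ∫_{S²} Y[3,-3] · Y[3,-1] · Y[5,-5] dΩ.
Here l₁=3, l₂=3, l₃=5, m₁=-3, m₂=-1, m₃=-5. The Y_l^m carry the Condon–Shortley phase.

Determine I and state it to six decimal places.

0.000000

Σmᵢ = -9 ≠ 0, so the φ-integral vanishes; I = 0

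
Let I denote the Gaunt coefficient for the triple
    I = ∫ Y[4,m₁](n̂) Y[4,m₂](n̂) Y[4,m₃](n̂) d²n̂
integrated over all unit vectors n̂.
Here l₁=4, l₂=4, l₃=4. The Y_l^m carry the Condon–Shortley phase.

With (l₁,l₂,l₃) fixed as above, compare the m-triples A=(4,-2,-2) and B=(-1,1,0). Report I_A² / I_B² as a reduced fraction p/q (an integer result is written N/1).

70/9

l's match ⇒ only the (l;m) 3-j factors differ between A and B.
A: triangle coeff Δ(4,4,4) = 1/450450; Σ_t [0,0]: t=0:+1/2304 = 1/2304; (3j)²=5/143 [(4 4 4; 4 -2 -2)], sign=+1
B: triangle coeff Δ(4,4,4) = 1/450450; Σ_t [1,4]: t=1:−1/3456 t=2:+1/144 t=3:−1/96 t=4:+1/864 = -1/384; (3j)²=9/2002 [(4 4 4; -1 1 0)], sign=-1
I_A²/I_B² = (5/143)/(9/2002) = 70/9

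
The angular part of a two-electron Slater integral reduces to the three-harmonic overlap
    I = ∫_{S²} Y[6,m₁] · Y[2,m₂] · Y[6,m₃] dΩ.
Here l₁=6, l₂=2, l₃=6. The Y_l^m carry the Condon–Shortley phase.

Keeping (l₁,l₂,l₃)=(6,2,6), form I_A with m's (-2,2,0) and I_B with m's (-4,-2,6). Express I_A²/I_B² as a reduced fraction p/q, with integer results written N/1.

70/11

Shared (l₁,l₂,l₃)=(6,2,6): N and (l;000)² cancel in I_A²/I_B².
A: Δ = 2!·10!·2!/15! = 1/90090; Racah Σ t=2..2: t=2:+1/69120 = 1/69120; ⇒ 3j(6 2 6; -2 2 0)² = 4/143, sgn +1
B: Δ = 2!·10!·2!/15! = 1/90090; Racah Σ t=0..0: t=0:+1/14515200 = 1/14515200; ⇒ 3j(6 2 6; -4 -2 6)² = 2/455, sgn +1
I_A²/I_B² = (4/143)/(2/455) = 70/11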